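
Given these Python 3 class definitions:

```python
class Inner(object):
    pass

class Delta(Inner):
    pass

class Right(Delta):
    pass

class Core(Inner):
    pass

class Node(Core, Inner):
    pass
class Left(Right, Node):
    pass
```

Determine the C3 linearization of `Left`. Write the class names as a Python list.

[Left, Right, Delta, Node, Core, Inner, object]

L[Left] = Left + merge(L[Right], L[Node], [Right Node])
  take Right:  [Right Delta Inner object] + [Node Core Inner object] + [Right Node]
  take Delta:  [Delta Inner object] + [Node Core Inner object] + [Node]
  take Node:  [Inner object] + [Node Core Inner object] + [Node]
  take Core:  [Inner object] + [Core Inner object]
  take Inner:  [Inner object] + [Inner object]
  take object:  [object] + [object]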